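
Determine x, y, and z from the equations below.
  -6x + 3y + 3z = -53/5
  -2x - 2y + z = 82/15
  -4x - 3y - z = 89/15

x = 3/5, y = -3, z = 2/3

Row-reduce the augmented matrix:
R1 ← R1 / (-6).
R2 ← R2 + 2·R1.
R3 ← R3 + 4·R1.
R2 ← R2 / (-3).
R1 ← R1 + 1/2·R2.
R3 ← R3 + 5·R2.
R3 ← R3 / (-3).
R1 ← R1 + 1/2·R3.
Reading off the reduced rows gives x = 3/5, y = -3, z = 2/3.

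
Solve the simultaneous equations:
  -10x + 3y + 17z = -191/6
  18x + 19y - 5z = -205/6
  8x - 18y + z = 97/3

x = -1/4, y = -2, z = -5/3

Row-reduce the augmented matrix:
R1 ← R1 / (-10).
R2 ← R2 − 18·R1.
R3 ← R3 − 8·R1.
R2 ← R2 / (122/5).
R1 ← R1 + 3/10·R2.
R3 ← R3 + 78/5·R2.
R3 ← R3 / (1889/61).
R1 ← R1 + 169/122·R3.
R2 ← R2 − 64/61·R3.
Reading off the reduced rows gives x = -1/4, y = -2, z = -5/3.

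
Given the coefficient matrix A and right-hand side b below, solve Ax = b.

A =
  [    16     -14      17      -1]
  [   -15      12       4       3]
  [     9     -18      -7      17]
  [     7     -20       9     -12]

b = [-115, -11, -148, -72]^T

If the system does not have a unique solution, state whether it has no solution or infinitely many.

x_1 = 3, x_2 = 6, x_3 = -5, x_4 = -6

Row-reduce the augmented matrix:
R1 ← R1 / (16).
R2 ← R2 + 15·R1.
R3 ← R3 − 9·R1.
R4 ← R4 − 7·R1.
R2 ← R2 / (-9/8).
R1 ← R1 + 7/8·R2.
R3 ← R3 + 81/8·R2.
R4 ← R4 + 111/8·R2.
R3 ← R3 / (-196).
R1 ← R1 + 130/9·R3.
R2 ← R2 + 319/18·R3.
R4 ← R4 + 733/3·R3.
R4 ← R4 / (-21023/588).
R1 ← R1 + 1405/882·R4.
R2 ← R2 + 6149/3528·R4.
R3 ← R3 − 1/196·R4.
Reading off the reduced rows gives x_1 = 3, x_2 = 6, x_3 = -5, x_4 = -6.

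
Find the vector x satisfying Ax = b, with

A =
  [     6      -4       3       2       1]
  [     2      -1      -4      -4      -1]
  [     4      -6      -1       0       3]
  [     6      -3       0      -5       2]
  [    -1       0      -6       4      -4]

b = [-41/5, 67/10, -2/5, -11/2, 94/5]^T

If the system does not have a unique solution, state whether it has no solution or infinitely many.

x_1 = 0, x_2 = 1/2, x_3 = -13/5, x_4 = 4/5, x_5 = 0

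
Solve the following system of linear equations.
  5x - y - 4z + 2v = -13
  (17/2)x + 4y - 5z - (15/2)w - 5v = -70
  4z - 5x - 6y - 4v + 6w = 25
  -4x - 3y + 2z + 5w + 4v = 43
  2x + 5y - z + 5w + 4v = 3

no solution

Row-reduce:
R1 ← R1 / (5).
R2 ← R2 − 17/2·R1.
R3 ← R3 + 5·R1.
R4 ← R4 + 4·R1.
R5 ← R5 − 2·R1.
R2 ← R2 / (57/10).
R1 ← R1 + 1/5·R2.
R3 ← R3 + 7·R2.
R4 ← R4 + 19/5·R2.
R5 ← R5 − 27/5·R2.
R3 ← R3 / (42/19).
R1 ← R1 + 14/19·R3.
R2 ← R2 − 6/19·R3.
R5 ← R5 + 21/19·R3.
Swap R4 and R5.
R4 ← R4 / (21/2).
R1 ← R1 + 4/3·R4.
R2 ← R2 + 6/7·R4.
R3 ← R3 + 61/42·R4.
Row 5 reduces to 0 = 2/3, a contradiction. The system is inconsistent.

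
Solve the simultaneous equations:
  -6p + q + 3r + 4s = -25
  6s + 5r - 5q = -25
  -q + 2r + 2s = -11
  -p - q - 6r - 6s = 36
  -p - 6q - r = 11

p = 1, q = -1, r = -6, s = 0

Row-reduce the augmented matrix:
R1 ← R1 / (-6).
R4 ← R4 + 1·R1.
R5 ← R5 + 1·R1.
R2 ← R2 / (-5).
R1 ← R1 + 1/6·R2.
R3 ← R3 + 1·R2.
R4 ← R4 + 7/6·R2.
R5 ← R5 + 37/6·R2.
R1 ← R1 + 2/3·R3.
R2 ← R2 + 1·R3.
R4 ← R4 + 23/3·R3.
R5 ← R5 + 23/3·R3.
R4 ← R4 / (-29/15).
R1 ← R1 + 1/3·R4.
R2 ← R2 + 2/5·R4.
R3 ← R3 − 4/5·R4.
R5 ← R5 + 29/15·R4.
R5 reduces to 0 = 0, so the extra equation is consistent.
Reading off the reduced rows gives p = 1, q = -1, r = -6, s = 0.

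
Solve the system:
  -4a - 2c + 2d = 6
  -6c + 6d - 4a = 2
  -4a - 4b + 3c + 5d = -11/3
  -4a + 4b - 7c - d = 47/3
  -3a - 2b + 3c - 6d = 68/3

Row-reduce the augmented matrix:
R1 ← R1 / (-4).
R2 ← R2 + 4·R1.
R3 ← R3 + 4·R1.
R4 ← R4 + 4·R1.
R5 ← R5 + 3·R1.
Swap R2 and R3.
R2 ← R2 / (-4).
R4 ← R4 − 4·R2.
R5 ← R5 + 2·R2.
R3 ← R3 / (-4).
R1 ← R1 − 1/2·R3.
R2 ← R2 + 5/4·R3.
R5 ← R5 − 2·R3.
Swap R4 and R5.
R4 ← R4 / (-7).
R2 ← R2 + 2·R4.
R3 ← R3 + 1·R4.
R5 reduces to 0 = 0, so the extra equation is consistent.
Reading off the reduced rows gives a = -2, b = -7/3, c = -2, d = -3.

a = -2, b = -7/3, c = -2, d = -3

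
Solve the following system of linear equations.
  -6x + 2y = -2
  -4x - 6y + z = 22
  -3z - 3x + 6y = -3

Row-reduce the augmented matrix:
R1 ← R1 / (-6).
R2 ← R2 + 4·R1.
R3 ← R3 + 3·R1.
R2 ← R2 / (-22/3).
R1 ← R1 + 1/3·R2.
R3 ← R3 − 5·R2.
R3 ← R3 / (-51/22).
R1 ← R1 + 1/22·R3.
R2 ← R2 + 3/22·R3.
Reading off the reduced rows gives x = -1, y = -4, z = -6.

x = -1, y = -4, z = -6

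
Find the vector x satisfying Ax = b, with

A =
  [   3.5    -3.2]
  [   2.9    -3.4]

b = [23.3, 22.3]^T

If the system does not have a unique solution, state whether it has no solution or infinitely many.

x_1 = 3, x_2 = -4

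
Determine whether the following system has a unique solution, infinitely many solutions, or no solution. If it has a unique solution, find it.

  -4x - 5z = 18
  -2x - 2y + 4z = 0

infinitely many solutions

Row-reduce:
R1 ← R1 / (-4).
R2 ← R2 + 2·R1.
R2 ← R2 / (-2).
Rank is 2 with 3 unknowns, leaving z free.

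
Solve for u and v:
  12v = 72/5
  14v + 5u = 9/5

Row-reduce the augmented matrix:
Swap R1 and R2.
R1 ← R1 / (5).
R2 ← R2 / (12).
R1 ← R1 − 14/5·R2.
Reading off the reduced rows gives u = -3, v = 6/5.

u = -3, v = 6/5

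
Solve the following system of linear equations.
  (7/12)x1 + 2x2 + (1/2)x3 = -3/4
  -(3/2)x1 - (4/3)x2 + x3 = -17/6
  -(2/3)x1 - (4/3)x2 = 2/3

no solution

Row-reduce:
R1 ← R1 / (7/12).
R2 ← R2 + 3/2·R1.
R3 ← R3 + 2/3·R1.
R2 ← R2 / (80/21).
R1 ← R1 − 24/7·R2.
R3 ← R3 − 20/21·R2.
Row 3 reduces to 0 = 1, a contradiction. The system is inconsistent.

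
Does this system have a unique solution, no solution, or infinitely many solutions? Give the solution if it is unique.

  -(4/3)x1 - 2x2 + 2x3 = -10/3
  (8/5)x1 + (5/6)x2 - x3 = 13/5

Row-reduce:
R1 ← R1 / (-4/3).
R2 ← R2 − 8/5·R1.
R2 ← R2 / (-47/30).
R1 ← R1 − 3/2·R2.
Rank is 2 with 3 unknowns, leaving x3 free.

infinitely many solutions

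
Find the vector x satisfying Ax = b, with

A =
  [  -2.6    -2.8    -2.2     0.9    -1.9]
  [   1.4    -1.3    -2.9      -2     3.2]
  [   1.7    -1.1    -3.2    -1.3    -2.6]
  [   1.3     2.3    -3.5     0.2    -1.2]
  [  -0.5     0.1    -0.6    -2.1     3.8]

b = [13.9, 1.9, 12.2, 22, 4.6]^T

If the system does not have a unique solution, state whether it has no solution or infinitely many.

x_1 = -5, x_2 = 4, x_3 = -5, x_4 = -3, x_5 = -2

Row-reduce the augmented matrix:
R1 ← R1 / (-13/5).
R2 ← R2 − 7/5·R1.
R3 ← R3 − 17/10·R1.
R4 ← R4 − 13/10·R1.
R5 ← R5 + 1/2·R1.
R2 ← R2 / (-73/26).
R1 ← R1 − 14/13·R2.
R3 ← R3 + 381/130·R2.
R4 ← R4 − 9/10·R2.
R5 ← R5 − 83/130·R2.
R3 ← R3 / (-684/1825).
R1 ← R1 + 263/365·R3.
R2 ← R2 − 531/365·R3.
R4 ← R4 + 21569/3650·R3.
R5 ← R5 + 2018/1825·R3.
R4 ← R4 / (-74185/5472).
R1 ← R1 + 7115/2736·R4.
R2 ← R2 − 1191/304·R4.
R3 ← R3 + 6353/2736·R4.
R5 ← R5 + 35467/6840·R4.
R5 ← R5 / (-25255621/1854625).
R1 ← R1 + 362992/74185·R5.
R2 ← R2 − 1087061/370925·R5.
R3 ← R3 − 18943/370925·R5.
R4 ← R4 + 2598009/370925·R5.
Reading off the reduced rows gives x_1 = -5, x_2 = 4, x_3 = -5, x_4 = -3, x_5 = -2.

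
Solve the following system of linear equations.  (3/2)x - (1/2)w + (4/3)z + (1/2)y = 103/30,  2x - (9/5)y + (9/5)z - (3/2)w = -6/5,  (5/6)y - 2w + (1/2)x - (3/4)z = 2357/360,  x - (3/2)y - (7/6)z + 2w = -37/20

x = 12/5, y = 8/3, z = -3/2, w = -1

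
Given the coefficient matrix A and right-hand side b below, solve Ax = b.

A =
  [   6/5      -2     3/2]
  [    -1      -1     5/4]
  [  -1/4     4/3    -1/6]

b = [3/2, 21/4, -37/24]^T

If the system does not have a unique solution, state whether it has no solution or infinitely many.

x_1 = -5/2, x_2 = -3/2, x_3 = 1

Row-reduce the augmented matrix:
R1 ← R1 / (6/5).
R2 ← R2 + 1·R1.
R3 ← R3 + 1/4·R1.
R2 ← R2 / (-8/3).
R1 ← R1 + 5/3·R2.
R3 ← R3 − 11/12·R2.
R3 ← R3 / (193/192).
R1 ← R1 + 5/16·R3.
R2 ← R2 + 15/16·R3.
Reading off the reduced rows gives x_1 = -5/2, x_2 = -3/2, x_3 = 1.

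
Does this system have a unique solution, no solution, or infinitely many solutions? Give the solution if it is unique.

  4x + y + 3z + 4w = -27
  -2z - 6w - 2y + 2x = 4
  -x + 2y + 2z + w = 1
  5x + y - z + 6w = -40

x = -5, y = -2, z = 1, w = -2

Row-reduce the augmented matrix:
R1 ← R1 / (4).
R2 ← R2 − 2·R1.
R3 ← R3 + 1·R1.
R4 ← R4 − 5·R1.
R2 ← R2 / (-5/2).
R1 ← R1 − 1/4·R2.
R3 ← R3 − 9/4·R2.
R4 ← R4 + 1/4·R2.
R3 ← R3 / (-2/5).
R1 ← R1 − 2/5·R3.
R2 ← R2 − 7/5·R3.
R4 ← R4 + 22/5·R3.
R4 ← R4 / (59).
R1 ← R1 + 5·R4.
R2 ← R2 + 15·R4.
R3 ← R3 − 13·R4.
Reading off the reduced rows gives x = -5, y = -2, z = 1, w = -2.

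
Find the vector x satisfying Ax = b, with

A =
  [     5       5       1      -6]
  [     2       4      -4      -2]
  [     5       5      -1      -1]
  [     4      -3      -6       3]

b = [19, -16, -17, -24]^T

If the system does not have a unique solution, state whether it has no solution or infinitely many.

Row-reduce the augmented matrix:
R1 ← R1 / (5).
R2 ← R2 − 2·R1.
R3 ← R3 − 5·R1.
R4 ← R4 − 4·R1.
R2 ← R2 / (2).
R1 ← R1 − 1·R2.
R4 ← R4 + 7·R2.
R3 ← R3 / (-2).
R1 ← R1 − 12/5·R3.
R2 ← R2 + 11/5·R3.
R4 ← R4 + 111/5·R3.
R4 ← R4 / (-463/10).
R1 ← R1 − 23/5·R4.
R2 ← R2 + 53/10·R4.
R3 ← R3 + 5/2·R4.
Reading off the reduced rows gives x_1 = 0, x_2 = -4, x_3 = 3, x_4 = -6.

x_1 = 0, x_2 = -4, x_3 = 3, x_4 = -6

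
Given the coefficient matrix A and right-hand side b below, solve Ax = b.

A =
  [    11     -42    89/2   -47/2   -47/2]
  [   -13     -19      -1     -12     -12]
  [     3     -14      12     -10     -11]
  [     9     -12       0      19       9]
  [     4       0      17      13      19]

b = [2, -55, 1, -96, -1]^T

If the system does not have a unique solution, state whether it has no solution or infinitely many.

no solution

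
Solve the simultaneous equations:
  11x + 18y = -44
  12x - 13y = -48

Row-reduce the augmented matrix:
R1 ← R1 / (11).
R2 ← R2 − 12·R1.
R2 ← R2 / (-359/11).
R1 ← R1 − 18/11·R2.
Reading off the reduced rows gives x = -4, y = 0.

x = -4, y = 0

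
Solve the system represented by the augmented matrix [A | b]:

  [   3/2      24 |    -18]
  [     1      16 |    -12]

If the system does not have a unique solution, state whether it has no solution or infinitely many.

infinitely many solutions

Row-reduce:
R1 ← R1 / (3/2).
R2 ← R2 − 1·R1.
Rank is 1 with 2 unknowns, leaving x_2 free.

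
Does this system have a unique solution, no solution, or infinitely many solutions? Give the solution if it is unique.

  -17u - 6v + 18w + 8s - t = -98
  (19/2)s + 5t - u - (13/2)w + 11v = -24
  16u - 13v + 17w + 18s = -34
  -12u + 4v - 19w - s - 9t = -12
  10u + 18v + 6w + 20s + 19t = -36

infinitely many solutions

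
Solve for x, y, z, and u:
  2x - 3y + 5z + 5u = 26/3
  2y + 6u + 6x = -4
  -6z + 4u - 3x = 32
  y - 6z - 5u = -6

Row-reduce the augmented matrix:
R1 ← R1 / (2).
R2 ← R2 − 6·R1.
R3 ← R3 + 3·R1.
R2 ← R2 / (11).
R1 ← R1 + 3/2·R2.
R3 ← R3 + 9/2·R2.
R4 ← R4 − 1·R2.
R3 ← R3 / (-51/11).
R1 ← R1 − 5/11·R3.
R2 ← R2 + 15/11·R3.
R4 ← R4 + 51/11·R3.
R4 ← R4 / (-12).
R1 ← R1 − 104/51·R4.
R2 ← R2 + 53/17·R4.
R3 ← R3 + 86/51·R4.
Reading off the reduced rows gives x = -8/3, y = -3, z = -2, u = 3.

x = -8/3, y = -3, z = -2, u = 3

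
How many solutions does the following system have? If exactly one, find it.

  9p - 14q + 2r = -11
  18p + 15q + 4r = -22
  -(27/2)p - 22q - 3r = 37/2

no solution

Row-reduce:
R1 ← R1 / (9).
R2 ← R2 − 18·R1.
R3 ← R3 + 27/2·R1.
R2 ← R2 / (43).
R1 ← R1 + 14/9·R2.
R3 ← R3 + 43·R2.
Row 3 reduces to 0 = 2, a contradiction. The system is inconsistent.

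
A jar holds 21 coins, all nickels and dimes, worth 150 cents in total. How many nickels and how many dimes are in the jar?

Let n = nickels, d = dimes.
  n + d = 21
  10d + 5n = 150
Row-reduce the augmented matrix:
R2 ← R2 − 5·R1.
R2 ← R2 / (5).
R1 ← R1 − 1·R2.
Reading off the reduced rows gives n = 12, d = 9.

nickels: 12, dimes: 9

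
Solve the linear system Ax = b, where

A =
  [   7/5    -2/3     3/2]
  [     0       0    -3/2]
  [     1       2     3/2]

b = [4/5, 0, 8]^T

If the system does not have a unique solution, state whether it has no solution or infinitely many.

x_1 = 2, x_2 = 3, x_3 = 0

Row-reduce the augmented matrix:
R1 ← R1 / (7/5).
R3 ← R3 − 1·R1.
Swap R2 and R3.
R2 ← R2 / (52/21).
R1 ← R1 + 10/21·R2.
R3 ← R3 / (-3/2).
R1 ← R1 − 15/13·R3.
R2 ← R2 − 9/52·R3.
Reading off the reduced rows gives x_1 = 2, x_2 = 3, x_3 = 0.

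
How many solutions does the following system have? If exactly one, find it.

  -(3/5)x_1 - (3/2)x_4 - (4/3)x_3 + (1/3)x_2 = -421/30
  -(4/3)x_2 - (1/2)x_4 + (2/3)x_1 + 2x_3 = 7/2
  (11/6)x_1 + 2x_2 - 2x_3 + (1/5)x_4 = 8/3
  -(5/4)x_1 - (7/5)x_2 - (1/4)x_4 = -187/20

Row-reduce the augmented matrix:
R1 ← R1 / (-3/5).
R2 ← R2 − 2/3·R1.
R3 ← R3 − 11/6·R1.
R4 ← R4 + 5/4·R1.
R2 ← R2 / (-26/27).
R1 ← R1 + 5/9·R2.
R3 ← R3 − 163/54·R2.
R4 ← R4 + 377/180·R2.
R3 ← R3 / (-347/78).
R1 ← R1 − 25/13·R3.
R2 ← R2 + 7/13·R3.
R4 ← R4 − 33/20·R3.
R4 ← R4 / (29866/8675).
R1 ← R1 + 375/347·R4.
R2 ← R2 − 12501/3470·R4.
R3 ← R3 − 17433/6940·R4.
Reading off the reduced rows gives x_1 = 2, x_2 = 4, x_3 = 5, x_4 = 5.

x_1 = 2, x_2 = 4, x_3 = 5, x_4 = 5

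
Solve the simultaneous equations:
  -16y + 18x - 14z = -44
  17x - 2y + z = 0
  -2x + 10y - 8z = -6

Row-reduce the augmented matrix:
R1 ← R1 / (18).
R2 ← R2 − 17·R1.
R3 ← R3 + 2·R1.
R2 ← R2 / (118/9).
R1 ← R1 + 8/9·R2.
R3 ← R3 − 74/9·R2.
R3 ← R3 / (-1090/59).
R1 ← R1 − 11/59·R3.
R2 ← R2 − 64/59·R3.
Reading off the reduced rows gives x = 0, y = 1, z = 2.

x = 0, y = 1, z = 2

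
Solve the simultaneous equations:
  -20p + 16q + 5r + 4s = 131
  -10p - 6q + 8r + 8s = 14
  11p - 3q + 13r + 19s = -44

infinitely many solutions

Row-reduce:
R1 ← R1 / (-20).
R2 ← R2 + 10·R1.
R3 ← R3 − 11·R1.
R2 ← R2 / (-14).
R1 ← R1 + 4/5·R2.
R3 ← R3 − 29/5·R2.
R3 ← R3 / (631/35).
R1 ← R1 + 79/140·R3.
R2 ← R2 + 11/28·R3.
Rank is 3 with 4 unknowns, leaving s free.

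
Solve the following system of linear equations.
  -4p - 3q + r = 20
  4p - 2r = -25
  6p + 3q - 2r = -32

no solution

Row-reduce:
R1 ← R1 / (-4).
R2 ← R2 − 4·R1.
R3 ← R3 − 6·R1.
R2 ← R2 / (-3).
R1 ← R1 − 3/4·R2.
R3 ← R3 + 3/2·R2.
Row 3 reduces to 0 = 1/2, a contradiction. The system is inconsistent.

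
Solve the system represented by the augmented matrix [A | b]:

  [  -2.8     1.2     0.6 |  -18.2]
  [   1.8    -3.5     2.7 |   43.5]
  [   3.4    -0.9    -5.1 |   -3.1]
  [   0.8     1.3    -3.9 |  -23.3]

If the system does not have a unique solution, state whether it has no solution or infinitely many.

x_1 = 5, x_2 = -6, x_3 = 5

Row-reduce the augmented matrix:
R1 ← R1 / (-14/5).
R2 ← R2 − 9/5·R1.
R3 ← R3 − 17/5·R1.
R4 ← R4 − 4/5·R1.
R2 ← R2 / (-191/70).
R1 ← R1 + 3/7·R2.
R3 ← R3 − 39/70·R2.
R4 ← R4 − 23/14·R2.
R3 ← R3 / (-3573/955).
R1 ← R1 + 267/382·R3.
R2 ← R2 + 216/191·R3.
R4 ← R4 + 3573/1910·R3.
R4 reduces to 0 = 0, so the extra equation is consistent.
Reading off the reduced rows gives x_1 = 5, x_2 = -6, x_3 = 5.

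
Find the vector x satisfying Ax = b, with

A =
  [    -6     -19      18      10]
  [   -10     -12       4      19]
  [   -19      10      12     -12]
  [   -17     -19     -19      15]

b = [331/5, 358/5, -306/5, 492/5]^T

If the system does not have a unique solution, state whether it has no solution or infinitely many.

x_1 = 0, x_2 = -3, x_3 = -3/5, x_4 = 2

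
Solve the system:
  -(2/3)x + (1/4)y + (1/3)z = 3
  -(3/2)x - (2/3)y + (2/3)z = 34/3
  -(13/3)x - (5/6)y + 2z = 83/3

no solution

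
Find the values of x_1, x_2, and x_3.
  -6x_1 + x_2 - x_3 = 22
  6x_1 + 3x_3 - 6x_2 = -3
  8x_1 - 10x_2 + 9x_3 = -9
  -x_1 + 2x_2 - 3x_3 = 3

x_1 = -4, x_2 = -5, x_3 = -3

Row-reduce the augmented matrix:
R1 ← R1 / (-6).
R2 ← R2 − 6·R1.
R3 ← R3 − 8·R1.
R4 ← R4 + 1·R1.
R2 ← R2 / (-5).
R1 ← R1 + 1/6·R2.
R3 ← R3 + 26/3·R2.
R4 ← R4 − 11/6·R2.
R3 ← R3 / (21/5).
R1 ← R1 − 1/10·R3.
R2 ← R2 + 2/5·R3.
R4 ← R4 + 21/10·R3.
R4 reduces to 0 = 0, so the extra equation is consistent.
Reading off the reduced rows gives x_1 = -4, x_2 = -5, x_3 = -3.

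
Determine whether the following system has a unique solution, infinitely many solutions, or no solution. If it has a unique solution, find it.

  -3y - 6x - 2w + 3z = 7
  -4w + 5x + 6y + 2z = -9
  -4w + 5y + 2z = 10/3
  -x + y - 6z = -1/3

Row-reduce the augmented matrix:
R1 ← R1 / (-6).
R2 ← R2 − 5·R1.
R4 ← R4 + 1·R1.
R2 ← R2 / (7/2).
R1 ← R1 − 1/2·R2.
R3 ← R3 − 5·R2.
R4 ← R4 − 3/2·R2.
R3 ← R3 / (-31/7).
R1 ← R1 + 8/7·R3.
R2 ← R2 − 9/7·R3.
R4 ← R4 + 59/7·R3.
R4 ← R4 / (-156/31).
R1 ← R1 − 8/93·R4.
R2 ← R2 + 40/93·R4.
R3 ← R3 + 86/93·R4.
Reading off the reduced rows gives x = -3, y = 8/3, z = 1, w = 3.

x = -3, y = 8/3, z = 1, w = 3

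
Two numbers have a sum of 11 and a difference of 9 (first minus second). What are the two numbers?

Let x = first number, y = second number.
  x + y = 11
  x - y = 9
From equation 1: x = 11 − y.
Substitute into equation 2 and solve: y = 1.
Then x = 10.

first number: 10, second number: 1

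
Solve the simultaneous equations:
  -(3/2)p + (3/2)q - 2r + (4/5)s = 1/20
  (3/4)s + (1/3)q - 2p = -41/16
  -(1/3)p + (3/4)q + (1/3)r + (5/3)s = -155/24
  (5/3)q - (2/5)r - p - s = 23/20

p = 0, q = -3/2, r = -9/4, s = -11/4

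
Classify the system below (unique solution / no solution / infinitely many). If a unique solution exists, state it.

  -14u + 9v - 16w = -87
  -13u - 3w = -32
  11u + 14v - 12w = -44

Row-reduce the augmented matrix:
R1 ← R1 / (-14).
R2 ← R2 + 13·R1.
R3 ← R3 − 11·R1.
R2 ← R2 / (-117/14).
R1 ← R1 + 9/14·R2.
R3 ← R3 − 295/14·R2.
R3 ← R3 / (623/117).
R1 ← R1 − 3/13·R3.
R2 ← R2 + 166/117·R3.
Reading off the reduced rows gives u = 2, v = -3, w = 2.

u = 2, v = -3, w = 2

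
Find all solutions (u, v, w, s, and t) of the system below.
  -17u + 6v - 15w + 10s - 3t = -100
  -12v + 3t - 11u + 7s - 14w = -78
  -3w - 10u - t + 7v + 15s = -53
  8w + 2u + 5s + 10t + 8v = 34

Row-reduce:
R1 ← R1 / (-17).
R2 ← R2 + 11·R1.
R3 ← R3 + 10·R1.
R4 ← R4 − 2·R1.
R2 ← R2 / (-270/17).
R1 ← R1 + 6/17·R2.
R3 ← R3 − 59/17·R2.
R4 ← R4 − 148/17·R2.
R3 ← R3 / (1319/270).
R1 ← R1 − 44/45·R3.
R2 ← R2 − 73/270·R3.
R4 ← R4 − 524/135·R3.
R4 ← R4 / (-1147/1319).
R1 ← R1 + 3229/1319·R4.
R2 ← R2 + 718/1319·R4.
R3 ← R3 − 2493/1319·R4.
Rank is 4 with 5 unknowns, leaving t free.

infinitely many solutions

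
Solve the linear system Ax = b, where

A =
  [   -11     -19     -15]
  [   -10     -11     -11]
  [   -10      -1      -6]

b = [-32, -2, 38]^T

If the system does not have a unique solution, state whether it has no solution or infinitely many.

x_1 = -2, x_2 = 6, x_3 = -4

Row-reduce the augmented matrix:
R1 ← R1 / (-11).
R2 ← R2 + 10·R1.
R3 ← R3 + 10·R1.
R2 ← R2 / (69/11).
R1 ← R1 − 19/11·R2.
R3 ← R3 − 179/11·R2.
R3 ← R3 / (55/69).
R1 ← R1 − 44/69·R3.
R2 ← R2 − 29/69·R3.
Reading off the reduced rows gives x_1 = -2, x_2 = 6, x_3 = -4.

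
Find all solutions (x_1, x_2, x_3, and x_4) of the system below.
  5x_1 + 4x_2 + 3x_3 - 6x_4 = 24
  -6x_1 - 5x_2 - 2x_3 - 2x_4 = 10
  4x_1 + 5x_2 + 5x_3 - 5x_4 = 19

Row-reduce:
R1 ← R1 / (5).
R2 ← R2 + 6·R1.
R3 ← R3 − 4·R1.
R2 ← R2 / (-1/5).
R1 ← R1 − 4/5·R2.
R3 ← R3 − 9/5·R2.
R3 ← R3 / (17).
R1 ← R1 − 7·R3.
R2 ← R2 + 8·R3.
Rank is 3 with 4 unknowns, leaving x_4 free.

infinitely many solutions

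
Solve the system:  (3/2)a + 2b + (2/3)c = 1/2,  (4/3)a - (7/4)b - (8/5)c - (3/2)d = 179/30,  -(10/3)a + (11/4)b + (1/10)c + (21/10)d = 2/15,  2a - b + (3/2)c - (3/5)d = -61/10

infinitely many solutions

Row-reduce:
R1 ← R1 / (3/2).
R2 ← R2 − 4/3·R1.
R3 ← R3 + 10/3·R1.
R4 ← R4 − 2·R1.
R2 ← R2 / (-127/36).
R1 ← R1 − 4/3·R2.
R3 ← R3 − 259/36·R2.
R4 ← R4 + 11/3·R2.
R3 ← R3 / (-11011/3810).
R1 ← R1 + 244/635·R3.
R2 ← R2 − 1184/1905·R3.
R4 ← R4 − 11011/3810·R3.
Rank is 3 with 4 unknowns, leaving d free.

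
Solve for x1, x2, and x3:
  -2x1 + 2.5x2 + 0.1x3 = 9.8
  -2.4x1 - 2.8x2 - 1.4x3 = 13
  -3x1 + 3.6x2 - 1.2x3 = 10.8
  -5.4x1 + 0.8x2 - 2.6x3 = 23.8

Row-reduce the augmented matrix:
R1 ← R1 / (-2).
R2 ← R2 + 12/5·R1.
R3 ← R3 + 3·R1.
R4 ← R4 + 27/5·R1.
R2 ← R2 / (-29/5).
R1 ← R1 + 5/4·R2.
R3 ← R3 + 3/20·R2.
R4 ← R4 + 119/20·R2.
R3 ← R3 / (-3801/2900).
R1 ← R1 − 161/580·R3.
R2 ← R2 − 38/145·R3.
R4 ← R4 + 3801/2900·R3.
R4 reduces to 0 = 0, so the extra equation is consistent.
Reading off the reduced rows gives x1 = -6, x2 = -1, x3 = 3.

x1 = -6, x2 = -1, x3 = 3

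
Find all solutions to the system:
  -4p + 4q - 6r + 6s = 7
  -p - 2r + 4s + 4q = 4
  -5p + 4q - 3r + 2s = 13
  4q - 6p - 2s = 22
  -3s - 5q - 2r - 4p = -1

no solution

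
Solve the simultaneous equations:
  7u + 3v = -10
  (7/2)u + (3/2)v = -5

infinitely many solutions

Row-reduce:
R1 ← R1 / (7).
R2 ← R2 − 7/2·R1.
Rank is 1 with 2 unknowns, leaving v free.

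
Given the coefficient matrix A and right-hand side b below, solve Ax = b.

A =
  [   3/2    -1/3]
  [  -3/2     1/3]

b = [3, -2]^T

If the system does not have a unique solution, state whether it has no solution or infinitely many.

Row-reduce:
R1 ← R1 / (3/2).
R2 ← R2 + 3/2·R1.
Row 2 reduces to 0 = 1, a contradiction. The system is inconsistent.

no solution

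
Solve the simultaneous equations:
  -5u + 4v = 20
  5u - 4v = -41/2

Row-reduce:
R1 ← R1 / (-5).
R2 ← R2 − 5·R1.
Row 2 reduces to 0 = -1/2, a contradiction. The system is inconsistent.

no solution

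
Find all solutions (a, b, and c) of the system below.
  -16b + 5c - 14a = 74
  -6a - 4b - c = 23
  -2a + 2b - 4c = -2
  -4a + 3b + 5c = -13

no solution

Row-reduce:
R1 ← R1 / (-14).
R2 ← R2 + 6·R1.
R3 ← R3 + 2·R1.
R4 ← R4 + 4·R1.
R2 ← R2 / (20/7).
R1 ← R1 − 8/7·R2.
R3 ← R3 − 30/7·R2.
R4 ← R4 − 53/7·R2.
Swap R3 and R4.
R3 ← R3 / (119/10).
R1 ← R1 − 9/10·R3.
R2 ← R2 + 11/10·R3.
Row 4 reduces to 0 = 1/2, a contradiction. The system is inconsistent.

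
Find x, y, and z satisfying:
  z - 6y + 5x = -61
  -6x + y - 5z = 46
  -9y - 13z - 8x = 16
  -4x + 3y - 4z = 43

x = -6, y = 5, z = -1

Row-reduce the augmented matrix:
R1 ← R1 / (5).
R2 ← R2 + 6·R1.
R3 ← R3 + 8·R1.
R4 ← R4 + 4·R1.
R2 ← R2 / (-31/5).
R1 ← R1 + 6/5·R2.
R3 ← R3 + 93/5·R2.
R4 ← R4 + 9/5·R2.
Swap R3 and R4.
R3 ← R3 / (-65/31).
R1 ← R1 − 29/31·R3.
R2 ← R2 − 19/31·R3.
R4 reduces to 0 = 0, so the extra equation is consistent.
Reading off the reduced rows gives x = -6, y = 5, z = -1.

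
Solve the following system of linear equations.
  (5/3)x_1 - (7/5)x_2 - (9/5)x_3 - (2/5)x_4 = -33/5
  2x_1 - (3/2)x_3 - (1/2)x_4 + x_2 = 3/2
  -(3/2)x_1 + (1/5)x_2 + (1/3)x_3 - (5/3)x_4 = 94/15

infinitely many solutions

Row-reduce:
R1 ← R1 / (5/3).
R2 ← R2 − 2·R1.
R3 ← R3 + 3/2·R1.
R2 ← R2 / (67/25).
R1 ← R1 + 21/25·R2.
R3 ← R3 + 53/50·R2.
R3 ← R3 / (-4123/4020).
R1 ← R1 + 117/134·R3.
R2 ← R2 − 33/134·R3.
Rank is 3 with 4 unknowns, leaving x_4 free.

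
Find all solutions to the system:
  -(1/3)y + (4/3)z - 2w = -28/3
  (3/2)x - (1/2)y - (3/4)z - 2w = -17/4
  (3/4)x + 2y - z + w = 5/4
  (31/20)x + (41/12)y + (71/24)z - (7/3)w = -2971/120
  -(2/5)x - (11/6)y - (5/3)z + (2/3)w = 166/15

no solution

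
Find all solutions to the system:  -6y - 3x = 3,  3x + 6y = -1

no solution

Row-reduce:
R1 ← R1 / (-3).
R2 ← R2 − 3·R1.
Row 2 reduces to 0 = 2, a contradiction. The system is inconsistent.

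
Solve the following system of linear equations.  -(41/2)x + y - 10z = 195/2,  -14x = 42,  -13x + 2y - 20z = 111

infinitely many solutions

Row-reduce:
R1 ← R1 / (-41/2).
R2 ← R2 + 14·R1.
R3 ← R3 + 13·R1.
R2 ← R2 / (-28/41).
R1 ← R1 + 2/41·R2.
R3 ← R3 − 56/41·R2.
Rank is 2 with 3 unknowns, leaving z free.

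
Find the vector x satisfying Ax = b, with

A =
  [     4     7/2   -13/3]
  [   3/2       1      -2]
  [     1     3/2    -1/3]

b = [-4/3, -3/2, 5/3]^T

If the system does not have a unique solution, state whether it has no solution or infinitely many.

infinitely many solutions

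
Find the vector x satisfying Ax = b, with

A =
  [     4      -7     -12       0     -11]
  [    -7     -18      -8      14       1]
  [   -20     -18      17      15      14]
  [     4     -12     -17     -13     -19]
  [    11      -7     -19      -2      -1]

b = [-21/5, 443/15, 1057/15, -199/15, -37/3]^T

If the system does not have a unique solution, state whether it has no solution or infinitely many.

x_1 = 7/5, x_2 = -13/5, x_3 = 7/3, x_4 = 4/5, x_5 = 0

Row-reduce the augmented matrix:
R1 ← R1 / (4).
R2 ← R2 + 7·R1.
R3 ← R3 + 20·R1.
R4 ← R4 − 4·R1.
R5 ← R5 − 11·R1.
R2 ← R2 / (-121/4).
R1 ← R1 + 7/4·R2.
R3 ← R3 + 53·R2.
R4 ← R4 + 5·R2.
R5 ← R5 − 49/4·R2.
R3 ← R3 / (945/121).
R1 ← R1 + 160/121·R3.
R2 ← R2 − 116/121·R3.
R4 ← R4 + 25/121·R3.
R5 ← R5 − 273/121·R3.
R4 ← R4 / (-2942/189).
R1 ← R1 + 458/189·R4.
R2 ← R2 − 668/945·R4.
R3 ← R3 + 1153/945·R4.
R5 ← R5 − 289/45·R4.
R5 ← R5 / (328211/14710).
R1 ← R1 + 3544/1471·R5.
R2 ← R2 − 10841/7355·R5.
R3 ← R3 + 10977/14710·R5.
R4 ← R4 − 987/2942·R5.
Reading off the reduced rows gives x_1 = 7/5, x_2 = -13/5, x_3 = 7/3, x_4 = 4/5, x_5 = 0.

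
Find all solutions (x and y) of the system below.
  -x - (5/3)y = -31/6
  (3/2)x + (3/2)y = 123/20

From equation 1: x = 31/6 − 5/3·y.
Substitute into equation 2 and solve: y = 8/5.
Then x = 5/2.

x = 5/2, y = 8/5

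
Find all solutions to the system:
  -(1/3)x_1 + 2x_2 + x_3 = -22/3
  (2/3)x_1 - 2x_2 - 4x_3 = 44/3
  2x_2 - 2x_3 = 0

infinitely many solutions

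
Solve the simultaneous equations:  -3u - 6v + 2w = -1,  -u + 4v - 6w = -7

Row-reduce:
R1 ← R1 / (-3).
R2 ← R2 + 1·R1.
R2 ← R2 / (6).
R1 ← R1 − 2·R2.
Rank is 2 with 3 unknowns, leaving w free.

infinitely many solutions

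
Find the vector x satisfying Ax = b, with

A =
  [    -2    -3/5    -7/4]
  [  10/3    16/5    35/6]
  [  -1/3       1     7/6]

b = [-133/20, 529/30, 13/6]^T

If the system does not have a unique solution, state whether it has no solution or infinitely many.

infinitely many solutions

Row-reduce:
R1 ← R1 / (-2).
R2 ← R2 − 10/3·R1.
R3 ← R3 + 1/3·R1.
R2 ← R2 / (11/5).
R1 ← R1 − 3/10·R2.
R3 ← R3 − 11/10·R2.
Rank is 2 with 3 unknowns, leaving x_3 free.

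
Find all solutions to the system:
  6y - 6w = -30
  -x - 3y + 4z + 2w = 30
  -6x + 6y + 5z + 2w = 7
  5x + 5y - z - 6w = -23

x = 2, y = -2, z = 5, w = 3

Row-reduce the augmented matrix:
Swap R1 and R2.
R1 ← R1 / (-1).
R3 ← R3 + 6·R1.
R4 ← R4 − 5·R1.
R2 ← R2 / (6).
R1 ← R1 − 3·R2.
R3 ← R3 − 24·R2.
R4 ← R4 + 10·R2.
R3 ← R3 / (-19).
R1 ← R1 + 4·R3.
R4 ← R4 − 19·R3.
R4 ← R4 / (8).
R1 ← R1 + 37/19·R4.
R2 ← R2 + 1·R4.
R3 ← R3 + 14/19·R4.
Reading off the reduced rows gives x = 2, y = -2, z = 5, w = 3.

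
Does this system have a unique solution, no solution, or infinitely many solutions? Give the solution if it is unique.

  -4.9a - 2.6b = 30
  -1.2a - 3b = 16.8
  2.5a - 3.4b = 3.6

Row-reduce the augmented matrix:
R1 ← R1 / (-49/10).
R2 ← R2 + 6/5·R1.
R3 ← R3 − 5/2·R1.
R2 ← R2 / (-579/245).
R1 ← R1 − 26/49·R2.
R3 ← R3 + 1158/245·R2.
R3 reduces to 0 = 0, so the extra equation is consistent.
Reading off the reduced rows gives a = -4, b = -4.

a = -4, b = -4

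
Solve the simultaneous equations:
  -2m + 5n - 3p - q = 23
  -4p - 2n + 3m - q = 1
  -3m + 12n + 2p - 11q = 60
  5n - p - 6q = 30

Row-reduce:
R1 ← R1 / (-2).
R2 ← R2 − 3·R1.
R3 ← R3 + 3·R1.
R2 ← R2 / (11/2).
R1 ← R1 + 5/2·R2.
R3 ← R3 − 9/2·R2.
R4 ← R4 − 5·R2.
R3 ← R3 / (148/11).
R1 ← R1 + 26/11·R3.
R2 ← R2 + 17/11·R3.
R4 ← R4 − 74/11·R3.
Row 4 reduces to 0 = -1/2, a contradiction. The system is inconsistent.

no solution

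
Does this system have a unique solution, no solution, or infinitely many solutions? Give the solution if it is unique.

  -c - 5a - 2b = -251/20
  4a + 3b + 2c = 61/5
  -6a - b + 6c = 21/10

a = 9/4, b = -3/5, c = 5/2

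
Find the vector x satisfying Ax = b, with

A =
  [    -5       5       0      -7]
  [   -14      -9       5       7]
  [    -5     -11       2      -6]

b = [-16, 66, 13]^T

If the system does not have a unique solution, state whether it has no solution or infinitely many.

infinitely many solutions

Row-reduce:
R1 ← R1 / (-5).
R2 ← R2 + 14·R1.
R3 ← R3 + 5·R1.
R2 ← R2 / (-23).
R1 ← R1 + 1·R2.
R3 ← R3 + 16·R2.
R3 ← R3 / (-34/23).
R1 ← R1 + 5/23·R3.
R2 ← R2 + 5/23·R3.
Rank is 3 with 4 unknowns, leaving x_4 free.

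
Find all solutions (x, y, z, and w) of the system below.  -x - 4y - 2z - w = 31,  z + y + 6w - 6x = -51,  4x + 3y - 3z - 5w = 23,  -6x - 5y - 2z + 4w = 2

x = 3, y = -6, z = -3, w = -4

Row-reduce the augmented matrix:
R1 ← R1 / (-1).
R2 ← R2 + 6·R1.
R3 ← R3 − 4·R1.
R4 ← R4 + 6·R1.
R2 ← R2 / (25).
R1 ← R1 − 4·R2.
R3 ← R3 + 13·R2.
R4 ← R4 − 19·R2.
R3 ← R3 / (-106/25).
R1 ← R1 + 2/25·R3.
R2 ← R2 − 13/25·R3.
R4 ← R4 − 3/25·R3.
R4 ← R4 / (85/106).
R1 ← R1 + 46/53·R4.
R2 ← R2 − 15/106·R4.
R3 ← R3 − 69/106·R4.
Reading off the reduced rows gives x = 3, y = -6, z = -3, w = -4.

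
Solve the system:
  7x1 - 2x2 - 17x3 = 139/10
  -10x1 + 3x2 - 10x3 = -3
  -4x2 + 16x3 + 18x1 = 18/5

Row-reduce the augmented matrix:
R1 ← R1 / (7).
R2 ← R2 + 10·R1.
R3 ← R3 − 18·R1.
R2 ← R2 / (1/7).
R1 ← R1 + 2/7·R2.
R3 ← R3 − 8/7·R2.
R3 ← R3 / (334).
R1 ← R1 + 71·R3.
R2 ← R2 + 240·R3.
Reading off the reduced rows gives x1 = 1/5, x2 = -2, x3 = -1/2.

x1 = 1/5, x2 = -2, x3 = -1/2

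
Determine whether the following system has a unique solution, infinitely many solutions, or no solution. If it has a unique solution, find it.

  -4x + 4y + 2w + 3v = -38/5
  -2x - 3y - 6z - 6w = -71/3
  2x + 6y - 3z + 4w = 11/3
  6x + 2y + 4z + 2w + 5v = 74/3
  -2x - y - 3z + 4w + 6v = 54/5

Row-reduce the augmented matrix:
R1 ← R1 / (-4).
R2 ← R2 + 2·R1.
R3 ← R3 − 2·R1.
R4 ← R4 − 6·R1.
R5 ← R5 + 2·R1.
R2 ← R2 / (-5).
R1 ← R1 + 1·R2.
R3 ← R3 − 8·R2.
R4 ← R4 − 8·R2.
R5 ← R5 + 3·R2.
R3 ← R3 / (-63/5).
R1 ← R1 − 6/5·R3.
R2 ← R2 − 6/5·R3.
R4 ← R4 + 28/5·R3.
R5 ← R5 − 3/5·R3.
R4 ← R4 / (-31/9).
R1 ← R1 − 13/42·R4.
R2 ← R2 − 17/21·R4.
R3 ← R3 − 31/63·R4.
R5 ← R5 − 145/21·R4.
R5 ← R5 / (4425/217).
R1 ← R1 − 30/217·R5.
R2 ← R2 − 429/217·R5.
R3 ← R3 − 8/7·R5.
R4 ← R4 + 135/62·R5.
Reading off the reduced rows gives x = 7/3, y = -5/3, z = 1, w = 3, v = 4/5.

x = 7/3, y = -5/3, z = 1, w = 3, v = 4/5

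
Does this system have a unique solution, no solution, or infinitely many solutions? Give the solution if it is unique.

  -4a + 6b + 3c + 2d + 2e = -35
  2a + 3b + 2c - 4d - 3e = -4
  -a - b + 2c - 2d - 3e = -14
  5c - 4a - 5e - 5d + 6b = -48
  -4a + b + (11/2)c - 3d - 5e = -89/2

no solution

Row-reduce:
R1 ← R1 / (-4).
R2 ← R2 − 2·R1.
R3 ← R3 + 1·R1.
R4 ← R4 + 4·R1.
R5 ← R5 + 4·R1.
R2 ← R2 / (6).
R1 ← R1 + 3/2·R2.
R3 ← R3 + 5/2·R2.
R5 ← R5 + 5·R2.
R3 ← R3 / (65/24).
R1 ← R1 − 1/8·R3.
R2 ← R2 − 7/12·R3.
R4 ← R4 − 2·R3.
R5 ← R5 − 65/12·R3.
R4 ← R4 / (-55/13).
R1 ← R1 + 14/13·R4.
R2 ← R2 − 4/13·R4.
R3 ← R3 + 18/13·R4.
Row 5 reduces to 0 = 1, a contradiction. The system is inconsistent.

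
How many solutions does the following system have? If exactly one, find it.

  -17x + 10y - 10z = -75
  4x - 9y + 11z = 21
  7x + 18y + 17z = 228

x = 5, y = 6, z = 5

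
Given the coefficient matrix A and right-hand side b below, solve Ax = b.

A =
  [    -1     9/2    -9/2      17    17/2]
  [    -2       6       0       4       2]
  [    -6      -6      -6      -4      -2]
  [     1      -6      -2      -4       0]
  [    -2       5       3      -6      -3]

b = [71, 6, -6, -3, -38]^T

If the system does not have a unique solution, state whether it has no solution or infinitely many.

no solution

Row-reduce:
R1 ← R1 / (-1).
R2 ← R2 + 2·R1.
R3 ← R3 + 6·R1.
R4 ← R4 − 1·R1.
R5 ← R5 + 2·R1.
R2 ← R2 / (-3).
R1 ← R1 + 9/2·R2.
R3 ← R3 + 33·R2.
R4 ← R4 + 3/2·R2.
R5 ← R5 + 4·R2.
R3 ← R3 / (-78).
R1 ← R1 + 9·R3.
R2 ← R2 + 3·R3.
R4 ← R4 + 11·R3.
R4 ← R4 / (-140/39).
R1 ← R1 − 28/13·R4.
R2 ← R2 − 18/13·R4.
R3 ← R3 + 112/39·R4.
Row 5 reduces to 0 = 4/3, a contradiction. The system is inconsistent.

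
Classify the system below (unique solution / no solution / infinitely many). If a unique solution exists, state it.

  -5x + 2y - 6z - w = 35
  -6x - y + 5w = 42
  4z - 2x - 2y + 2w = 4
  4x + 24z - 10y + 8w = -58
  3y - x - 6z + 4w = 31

Row-reduce the augmented matrix:
R1 ← R1 / (-5).
R2 ← R2 + 6·R1.
R3 ← R3 + 2·R1.
R4 ← R4 − 4·R1.
R5 ← R5 + 1·R1.
R2 ← R2 / (-17/5).
R1 ← R1 + 2/5·R2.
R3 ← R3 + 14/5·R2.
R4 ← R4 + 42/5·R2.
R5 ← R5 − 13/5·R2.
R3 ← R3 / (8/17).
R1 ← R1 − 6/17·R3.
R2 ← R2 + 36/17·R3.
R4 ← R4 − 24/17·R3.
R5 ← R5 − 12/17·R3.
Swap R4 and R5.
R4 ← R4 / (13).
R1 ← R1 − 3/2·R4.
R2 ← R2 + 14·R4.
R3 ← R3 + 23/4·R4.
R5 reduces to 0 = 0, so the extra equation is consistent.
Reading off the reduced rows gives x = -4, y = -3, z = -4, w = 3.

x = -4, y = -3, z = -4, w = 3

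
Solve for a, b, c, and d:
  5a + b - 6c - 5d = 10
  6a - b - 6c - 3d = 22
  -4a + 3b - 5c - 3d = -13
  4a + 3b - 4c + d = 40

Row-reduce the augmented matrix:
R1 ← R1 / (5).
R2 ← R2 − 6·R1.
R3 ← R3 + 4·R1.
R4 ← R4 − 4·R1.
R2 ← R2 / (-11/5).
R1 ← R1 − 1/5·R2.
R3 ← R3 − 19/5·R2.
R4 ← R4 − 11/5·R2.
R3 ← R3 / (-85/11).
R1 ← R1 + 12/11·R3.
R2 ← R2 + 6/11·R3.
R4 ← R4 − 2·R3.
R4 ← R4 / (128/17).
R1 ← R1 + 8/17·R4.
R2 ← R2 + 21/17·R4.
R3 ← R3 − 4/17·R4.
Reading off the reduced rows gives a = 4, b = 2, c = -3, d = 6.

a = 4, b = 2, c = -3, d = 6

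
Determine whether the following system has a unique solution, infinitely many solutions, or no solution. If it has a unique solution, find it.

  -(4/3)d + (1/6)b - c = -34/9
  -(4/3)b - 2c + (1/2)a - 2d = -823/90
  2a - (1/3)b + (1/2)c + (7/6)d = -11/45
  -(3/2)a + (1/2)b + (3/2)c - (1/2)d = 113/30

a = -7/5, b = 4/3, c = 4/3, d = 2

Row-reduce the augmented matrix:
Swap R1 and R2.
R1 ← R1 / (1/2).
R3 ← R3 − 2·R1.
R4 ← R4 + 3/2·R1.
R2 ← R2 / (1/6).
R1 ← R1 + 8/3·R2.
R3 ← R3 − 5·R2.
R4 ← R4 + 7/2·R2.
R3 ← R3 / (77/2).
R1 ← R1 + 20·R3.
R2 ← R2 + 6·R3.
R4 ← R4 + 51/2·R3.
R4 ← R4 / (-149/77).
R1 ← R1 − 16/77·R4.
R2 ← R2 + 26/77·R4.
R3 ← R3 − 295/231·R4.
Reading off the reduced rows gives a = -7/5, b = 4/3, c = 4/3, d = 2.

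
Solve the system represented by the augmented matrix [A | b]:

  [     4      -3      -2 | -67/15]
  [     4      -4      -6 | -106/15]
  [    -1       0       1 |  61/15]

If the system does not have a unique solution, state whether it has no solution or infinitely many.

x_1 = -8/3, x_2 = -3, x_3 = 7/5

Row-reduce the augmented matrix:
R1 ← R1 / (4).
R2 ← R2 − 4·R1.
R3 ← R3 + 1·R1.
R2 ← R2 / (-1).
R1 ← R1 + 3/4·R2.
R3 ← R3 + 3/4·R2.
R3 ← R3 / (7/2).
R1 ← R1 − 5/2·R3.
R2 ← R2 − 4·R3.
Reading off the reduced rows gives x_1 = -8/3, x_2 = -3, x_3 = 7/5.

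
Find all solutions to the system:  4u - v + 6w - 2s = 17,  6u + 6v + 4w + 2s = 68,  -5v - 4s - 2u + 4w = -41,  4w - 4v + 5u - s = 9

u = 6, v = 5, w = 0, s = 1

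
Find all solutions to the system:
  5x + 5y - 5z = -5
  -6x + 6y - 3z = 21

infinitely many solutions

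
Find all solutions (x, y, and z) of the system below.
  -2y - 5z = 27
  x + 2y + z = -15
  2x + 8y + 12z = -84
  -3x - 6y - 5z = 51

x = 0, y = -6, z = -3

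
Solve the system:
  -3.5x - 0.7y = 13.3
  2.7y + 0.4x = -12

x = -3, y = -4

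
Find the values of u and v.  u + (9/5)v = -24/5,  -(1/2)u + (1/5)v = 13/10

u = -3, v = -1

From equation 1: u = -24/5 − 9/5·v.
Substitute into equation 2 and solve: v = -1.
Then u = -3.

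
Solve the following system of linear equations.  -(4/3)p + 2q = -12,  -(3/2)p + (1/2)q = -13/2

p = 3, q = -4

Row-reduce the augmented matrix:
R1 ← R1 / (-4/3).
R2 ← R2 + 3/2·R1.
R2 ← R2 / (-7/4).
R1 ← R1 + 3/2·R2.
Reading off the reduced rows gives p = 3, q = -4.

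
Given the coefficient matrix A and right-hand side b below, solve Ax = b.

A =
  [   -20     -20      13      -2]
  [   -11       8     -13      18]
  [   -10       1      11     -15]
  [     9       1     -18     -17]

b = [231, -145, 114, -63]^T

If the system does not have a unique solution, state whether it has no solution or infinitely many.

x_1 = -2, x_2 = -6, x_3 = 5, x_4 = -3

Row-reduce the augmented matrix:
R1 ← R1 / (-20).
R2 ← R2 + 11·R1.
R3 ← R3 + 10·R1.
R4 ← R4 − 9·R1.
R2 ← R2 / (19).
R1 ← R1 − 1·R2.
R3 ← R3 − 11·R2.
R4 ← R4 + 8·R2.
R3 ← R3 / (6143/380).
R1 ← R1 − 39/95·R3.
R2 ← R2 + 403/380·R3.
R4 ← R4 + 7841/380·R3.
R4 ← R4 / (-257036/6143).
R1 ← R1 + 1652/6143·R4.
R2 ← R2 + 3923/6143·R4.
R3 ← R3 + 9522/6143·R4.
Reading off the reduced rows gives x_1 = -2, x_2 = -6, x_3 = 5, x_4 = -3.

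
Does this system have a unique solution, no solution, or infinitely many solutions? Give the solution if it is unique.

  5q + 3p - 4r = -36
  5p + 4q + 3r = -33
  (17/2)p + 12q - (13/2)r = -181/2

Row-reduce:
R1 ← R1 / (3).
R2 ← R2 − 5·R1.
R3 ← R3 − 17/2·R1.
R2 ← R2 / (-13/3).
R1 ← R1 − 5/3·R2.
R3 ← R3 + 13/6·R2.
Row 3 reduces to 0 = -2, a contradiction. The system is inconsistent.

no solution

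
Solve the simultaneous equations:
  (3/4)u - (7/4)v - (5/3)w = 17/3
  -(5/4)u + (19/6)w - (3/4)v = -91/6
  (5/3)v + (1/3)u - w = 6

Row-reduce:
R1 ← R1 / (3/4).
R2 ← R2 + 5/4·R1.
R3 ← R3 − 1/3·R1.
R2 ← R2 / (-11/3).
R1 ← R1 + 7/3·R2.
R3 ← R3 − 22/9·R2.
Row 3 reduces to 0 = -1/3, a contradiction. The system is inconsistent.

no solution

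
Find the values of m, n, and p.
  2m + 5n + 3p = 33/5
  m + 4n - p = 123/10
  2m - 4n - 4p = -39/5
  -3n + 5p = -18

m = -3/2, n = 3, p = -9/5

Row-reduce the augmented matrix:
R1 ← R1 / (2).
R2 ← R2 − 1·R1.
R3 ← R3 − 2·R1.
R2 ← R2 / (3/2).
R1 ← R1 − 5/2·R2.
R3 ← R3 + 9·R2.
R4 ← R4 + 3·R2.
R3 ← R3 / (-22).
R1 ← R1 − 17/3·R3.
R2 ← R2 + 5/3·R3.
R4 reduces to 0 = 0, so the extra equation is consistent.
Reading off the reduced rows gives m = -3/2, n = 3, p = -9/5.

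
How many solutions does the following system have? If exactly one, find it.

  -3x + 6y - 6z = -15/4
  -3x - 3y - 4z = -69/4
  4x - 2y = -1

x = 3/4, y = 2, z = 9/4

Row-reduce the augmented matrix:
R1 ← R1 / (-3).
R2 ← R2 + 3·R1.
R3 ← R3 − 4·R1.
R2 ← R2 / (-9).
R1 ← R1 + 2·R2.
R3 ← R3 − 6·R2.
R3 ← R3 / (-20/3).
R1 ← R1 − 14/9·R3.
R2 ← R2 + 2/9·R3.
Reading off the reduced rows gives x = 3/4, y = 2, z = 9/4.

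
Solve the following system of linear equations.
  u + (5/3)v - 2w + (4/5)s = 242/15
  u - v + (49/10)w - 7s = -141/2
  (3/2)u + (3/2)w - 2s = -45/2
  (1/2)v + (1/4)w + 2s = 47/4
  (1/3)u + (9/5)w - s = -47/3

u = -2, v = 2, w = -5, s = 6

Row-reduce the augmented matrix:
R2 ← R2 − 1·R1.
R3 ← R3 − 3/2·R1.
R5 ← R5 − 1/3·R1.
R2 ← R2 / (-8/3).
R1 ← R1 − 5/3·R2.
R3 ← R3 + 5/2·R2.
R4 ← R4 − 1/2·R2.
R5 ← R5 + 5/9·R2.
R3 ← R3 / (-63/32).
R1 ← R1 − 37/16·R3.
R2 ← R2 + 207/80·R3.
R4 ← R4 − 247/160·R3.
R5 ← R5 − 247/240·R3.
R4 ← R4 / (1693/450).
R1 ← R1 − 34/45·R4.
R2 ← R2 + 62/25·R4.
R3 ← R3 + 94/45·R4.
R5 ← R5 − 1693/675·R4.
R5 reduces to 0 = 0, so the extra equation is consistent.
Reading off the reduced rows gives u = -2, v = 2, w = -5, s = 6.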